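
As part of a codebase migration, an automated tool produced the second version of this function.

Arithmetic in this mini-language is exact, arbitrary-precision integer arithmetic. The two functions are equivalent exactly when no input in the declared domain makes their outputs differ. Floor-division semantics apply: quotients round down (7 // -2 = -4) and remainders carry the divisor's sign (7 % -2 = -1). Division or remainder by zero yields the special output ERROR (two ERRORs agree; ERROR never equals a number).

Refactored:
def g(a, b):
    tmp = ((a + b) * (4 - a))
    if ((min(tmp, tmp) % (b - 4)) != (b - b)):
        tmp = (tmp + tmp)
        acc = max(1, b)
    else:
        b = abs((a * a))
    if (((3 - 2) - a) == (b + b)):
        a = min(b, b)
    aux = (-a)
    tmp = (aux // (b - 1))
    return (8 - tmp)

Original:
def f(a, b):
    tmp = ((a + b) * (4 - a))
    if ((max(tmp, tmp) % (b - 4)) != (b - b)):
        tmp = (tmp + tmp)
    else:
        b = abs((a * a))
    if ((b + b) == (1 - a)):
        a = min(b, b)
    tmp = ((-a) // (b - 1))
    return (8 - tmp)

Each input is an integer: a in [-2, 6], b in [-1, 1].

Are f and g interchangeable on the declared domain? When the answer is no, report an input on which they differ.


Equivalent. The suspicious edit (`max(tmp, tmp)` became `min(tmp, tmp)`) never changes the result for any input inside the declared domain.
Across all 27 domain points the two functions coincide.
One worked example (a=6, b=1) — f: tmp := -14 | ((max(tmp, tmp) % (b - 4)) != (b - b)): true | tmp := -28 | ((b + b) == (1 - a)): false | divide-by-zero, output ERROR; g: tmp := -14 | ((min(tmp, tmp) % (b - 4)) != (b - b)): true | tmp := -28 | acc := 1 | (((3 - 2) - a) == (b + b)): false | aux := -6 | divide-by-zero, output ERROR; agreement on ERROR.
verdict: equivalent


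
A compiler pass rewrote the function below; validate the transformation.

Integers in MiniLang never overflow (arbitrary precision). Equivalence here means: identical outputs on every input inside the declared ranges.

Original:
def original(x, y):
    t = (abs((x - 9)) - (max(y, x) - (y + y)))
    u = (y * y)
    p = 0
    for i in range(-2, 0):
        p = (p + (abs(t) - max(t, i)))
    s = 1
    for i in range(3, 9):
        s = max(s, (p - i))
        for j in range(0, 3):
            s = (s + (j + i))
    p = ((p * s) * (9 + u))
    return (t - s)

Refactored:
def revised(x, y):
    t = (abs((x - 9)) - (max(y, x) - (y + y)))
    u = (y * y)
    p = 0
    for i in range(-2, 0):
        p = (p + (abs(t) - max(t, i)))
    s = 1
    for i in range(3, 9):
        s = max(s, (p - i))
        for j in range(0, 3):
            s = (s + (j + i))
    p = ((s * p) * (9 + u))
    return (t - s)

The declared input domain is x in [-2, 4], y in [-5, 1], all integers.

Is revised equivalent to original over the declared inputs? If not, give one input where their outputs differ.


Behavior is preserved: although same computation, different form, the outputs never diverge.
As a probe, take x=-1, y=-3: original runs t becomes 5; next u becomes 9; next p becomes 0; next at i=-2:; next p becomes 0; next at i=-1:; next p becomes 0; next s becomes 1; next at i=3:; next s becomes 1; next at j=0:; next s becomes 4; next at j=1:; next s becomes 8; next at j=2:; next s becomes 13; next at i=4:; next s becomes 13; next at j=0:; next s becomes 17; next at j=1:; next s becomes 22; next at j=2:; next s becomes 28; next at i=5:; next s becomes 28; next at j=0:; next s becomes 33; next at j=1:; next s becomes 39; next at j=2:; next s becomes 46; next at i=6:; next s becomes 46; next at j=0:; next s becomes 52; next at j=1:; next s becomes 59; next at j=2:; next s becomes 67; next at i=7:; next s becomes 67; next at j=0:; next s becomes 74; next at j=1:; next s becomes 82; next at j=2:; next s becomes 91; next at i=8:; next s becomes 91; next at j=0:; next s becomes 99; next at j=1:; next s becomes 108; next at j=2:; next s becomes 118; next p becomes 0; next final value -113; revised runs t becomes 5; next u becomes 9; next p becomes 0; next at i=-2:; next p becomes 0; next at i=-1:; next p becomes 0; next s becomes 1; next at i=3:; next s becomes 1; next at j=0:; next s becomes 4; next at j=1:; next s becomes 8; next at j=2:; next s becomes 13; next at i=4:; next s becomes 13; next at j=0:; next s becomes 17; next at j=1:; next s becomes 22; next at j=2:; next s becomes 28; next at i=5:; next s becomes 28; next at j=0:; next s becomes 33; next at j=1:; next s becomes 39; next at j=2:; next s becomes 46; next at i=6:; next s becomes 46; next at j=0:; next s becomes 52; next at j=1:; next s becomes 59; next at j=2:; next s becomes 67; next at i=7:; next s becomes 67; next at j=0:; next s becomes 74; next at j=1:; next s becomes 82; next at j=2:; next s becomes 91; next at i=8:; next s becomes 91; next at j=0:; next s becomes 99; next at j=1:; next s becomes 108; next at j=2:; next s becomes 118; next p becomes 0; next final value -113; both end at -113.
Sweeping the whole domain (49 inputs) finds no disagreement.
verdict: equivalent


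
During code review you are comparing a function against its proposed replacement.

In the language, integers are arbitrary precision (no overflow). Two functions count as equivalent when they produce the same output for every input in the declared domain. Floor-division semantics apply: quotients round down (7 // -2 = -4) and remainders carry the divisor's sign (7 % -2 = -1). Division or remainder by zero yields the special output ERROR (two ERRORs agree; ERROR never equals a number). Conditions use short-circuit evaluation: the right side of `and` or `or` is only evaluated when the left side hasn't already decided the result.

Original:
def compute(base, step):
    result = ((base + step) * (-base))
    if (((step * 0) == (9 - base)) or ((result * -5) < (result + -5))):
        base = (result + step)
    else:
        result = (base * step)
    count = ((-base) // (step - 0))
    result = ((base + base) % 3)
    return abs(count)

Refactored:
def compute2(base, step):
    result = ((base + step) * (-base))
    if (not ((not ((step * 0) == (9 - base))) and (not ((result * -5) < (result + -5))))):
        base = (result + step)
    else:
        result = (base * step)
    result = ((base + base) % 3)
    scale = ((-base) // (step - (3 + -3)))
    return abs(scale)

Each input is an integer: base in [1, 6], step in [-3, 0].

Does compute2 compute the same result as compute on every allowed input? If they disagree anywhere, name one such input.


Although constant usage differs; and boolean connective usage differs; and arithmetic usage differs; and local variable names differ, 24/24 inputs agree.
verdict: equivalent


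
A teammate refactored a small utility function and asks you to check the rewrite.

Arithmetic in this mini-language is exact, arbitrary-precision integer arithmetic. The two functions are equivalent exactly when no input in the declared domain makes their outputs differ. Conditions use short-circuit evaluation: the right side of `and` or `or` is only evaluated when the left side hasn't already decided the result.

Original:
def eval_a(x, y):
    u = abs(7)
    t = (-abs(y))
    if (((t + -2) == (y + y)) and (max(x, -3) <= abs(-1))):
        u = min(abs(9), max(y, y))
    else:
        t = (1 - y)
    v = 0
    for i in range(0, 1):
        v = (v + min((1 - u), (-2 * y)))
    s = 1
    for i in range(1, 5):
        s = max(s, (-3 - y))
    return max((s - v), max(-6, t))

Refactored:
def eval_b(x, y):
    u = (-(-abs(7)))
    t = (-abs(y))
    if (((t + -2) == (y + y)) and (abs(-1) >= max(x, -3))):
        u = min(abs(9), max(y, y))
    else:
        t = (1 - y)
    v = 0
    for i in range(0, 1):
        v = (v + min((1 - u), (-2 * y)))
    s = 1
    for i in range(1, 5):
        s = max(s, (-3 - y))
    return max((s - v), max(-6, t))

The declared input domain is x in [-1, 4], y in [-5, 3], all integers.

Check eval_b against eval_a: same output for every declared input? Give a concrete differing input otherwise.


Changes here: comparison usage differs; the full 54-point sweep finds no disagreement.
verdict: equivalent


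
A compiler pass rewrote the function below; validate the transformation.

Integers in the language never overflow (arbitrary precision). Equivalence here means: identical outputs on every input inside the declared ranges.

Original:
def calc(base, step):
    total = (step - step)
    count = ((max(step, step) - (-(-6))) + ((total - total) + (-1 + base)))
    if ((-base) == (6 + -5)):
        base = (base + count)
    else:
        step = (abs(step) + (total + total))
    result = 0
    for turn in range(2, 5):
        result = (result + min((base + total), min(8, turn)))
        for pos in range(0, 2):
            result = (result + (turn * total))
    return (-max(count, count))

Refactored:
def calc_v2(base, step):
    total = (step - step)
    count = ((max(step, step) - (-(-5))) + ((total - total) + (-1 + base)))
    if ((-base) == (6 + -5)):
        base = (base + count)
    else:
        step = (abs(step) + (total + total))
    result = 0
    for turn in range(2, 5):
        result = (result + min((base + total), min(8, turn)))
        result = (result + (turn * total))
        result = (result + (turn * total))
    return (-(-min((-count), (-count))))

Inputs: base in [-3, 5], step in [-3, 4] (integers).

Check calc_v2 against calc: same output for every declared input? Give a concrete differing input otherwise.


At base=-3, step=-3: calc gives 13, calc_v2 gives 12.
verdict: not equivalent; witness: base=-3, step=-3


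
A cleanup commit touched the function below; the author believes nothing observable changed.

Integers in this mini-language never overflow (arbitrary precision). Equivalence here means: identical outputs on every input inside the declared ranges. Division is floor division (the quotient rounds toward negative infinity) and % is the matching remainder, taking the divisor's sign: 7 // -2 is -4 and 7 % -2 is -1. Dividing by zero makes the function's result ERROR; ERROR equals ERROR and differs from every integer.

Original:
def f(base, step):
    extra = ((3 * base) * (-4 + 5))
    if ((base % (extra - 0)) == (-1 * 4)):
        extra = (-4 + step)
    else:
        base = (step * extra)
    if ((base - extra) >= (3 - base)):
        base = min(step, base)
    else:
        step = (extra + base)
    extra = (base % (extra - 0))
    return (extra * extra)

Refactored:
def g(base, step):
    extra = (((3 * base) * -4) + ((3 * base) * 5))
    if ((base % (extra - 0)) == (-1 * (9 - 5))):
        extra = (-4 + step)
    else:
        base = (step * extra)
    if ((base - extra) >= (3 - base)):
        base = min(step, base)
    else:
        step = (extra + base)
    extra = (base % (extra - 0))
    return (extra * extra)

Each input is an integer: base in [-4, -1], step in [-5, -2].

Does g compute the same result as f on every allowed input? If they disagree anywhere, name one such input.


Behavior is preserved: although constant usage differs; also arithmetic usage differs, the outputs never diverge.
Tracing base=-3, step=-5: f: extra=-9, then ((base % (extra - 0)) == (-1 * 4)) is false, then base=45, then ((base - extra) >= (3 - base)) is true, then base=-5, then extra=-5, then returns 25 | g: extra=-9, then ((base % (extra - 0)) == (-1 * (9 - 5))) is false, then base=45, then ((base - extra) >= (3 - base)) is true, then base=-5, then extra=-5, then returns 25 — matching result 25.
Across all 16 domain points the two functions coincide.
verdict: equivalent


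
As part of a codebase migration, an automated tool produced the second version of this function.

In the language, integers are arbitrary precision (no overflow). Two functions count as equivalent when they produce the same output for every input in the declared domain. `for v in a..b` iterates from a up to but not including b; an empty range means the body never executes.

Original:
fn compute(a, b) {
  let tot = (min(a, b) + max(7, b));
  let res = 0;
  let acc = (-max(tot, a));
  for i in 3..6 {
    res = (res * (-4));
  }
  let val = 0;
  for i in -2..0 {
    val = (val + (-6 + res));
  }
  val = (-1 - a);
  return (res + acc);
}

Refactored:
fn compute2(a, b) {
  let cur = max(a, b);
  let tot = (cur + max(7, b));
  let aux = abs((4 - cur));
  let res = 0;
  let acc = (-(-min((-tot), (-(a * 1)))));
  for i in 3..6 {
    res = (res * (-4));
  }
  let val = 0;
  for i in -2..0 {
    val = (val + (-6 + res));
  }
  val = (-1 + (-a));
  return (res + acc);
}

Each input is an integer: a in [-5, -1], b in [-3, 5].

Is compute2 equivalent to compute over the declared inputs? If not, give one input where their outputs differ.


Evaluate both at a=-5, b=-3.
compute: tot=2, then res=0, then acc=-2, then (i=3), then res=0, then (i=4), then res=0, then (i=5), then res=0, then val=0, then (i=-2), then val=-6, then (i=-1), then val=-12, then val=4, then returns -2
compute2: cur=-3, then tot=4, then aux=7, then res=0, then acc=-4, then (i=3), then res=0, then (i=4), then res=0, then (i=5), then res=0, then val=0, then (i=-2), then val=-6, then (i=-1), then val=-12, then val=4, then returns -4
-2 and -4 differ, so these are not the same function on this domain.
verdict: not equivalent; witness: a=-5, b=-3


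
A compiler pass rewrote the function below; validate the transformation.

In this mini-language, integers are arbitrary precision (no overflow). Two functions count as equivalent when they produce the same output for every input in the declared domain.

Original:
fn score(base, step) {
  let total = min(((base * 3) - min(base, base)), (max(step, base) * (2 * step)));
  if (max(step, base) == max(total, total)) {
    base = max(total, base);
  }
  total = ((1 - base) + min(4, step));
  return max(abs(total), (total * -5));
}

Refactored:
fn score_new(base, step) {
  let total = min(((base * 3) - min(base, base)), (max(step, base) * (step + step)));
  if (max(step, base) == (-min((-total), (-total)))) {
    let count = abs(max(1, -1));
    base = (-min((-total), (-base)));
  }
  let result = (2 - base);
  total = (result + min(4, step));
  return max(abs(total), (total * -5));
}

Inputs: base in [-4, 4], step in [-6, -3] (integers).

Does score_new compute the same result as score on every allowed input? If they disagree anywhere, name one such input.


Consider the input base=-4, step=-6.
score: total := -8 | (max(step, base) == max(total, total)): false | total := -1 | result 5
score_new: total := -8 | (max(step, base) == (-min((-total), (-total)))): false | result := 6 | total := 0 | result 0
5 and 0 differ, so these are not the same function on this domain.
verdict: not equivalent; witness: base=-4, step=-6


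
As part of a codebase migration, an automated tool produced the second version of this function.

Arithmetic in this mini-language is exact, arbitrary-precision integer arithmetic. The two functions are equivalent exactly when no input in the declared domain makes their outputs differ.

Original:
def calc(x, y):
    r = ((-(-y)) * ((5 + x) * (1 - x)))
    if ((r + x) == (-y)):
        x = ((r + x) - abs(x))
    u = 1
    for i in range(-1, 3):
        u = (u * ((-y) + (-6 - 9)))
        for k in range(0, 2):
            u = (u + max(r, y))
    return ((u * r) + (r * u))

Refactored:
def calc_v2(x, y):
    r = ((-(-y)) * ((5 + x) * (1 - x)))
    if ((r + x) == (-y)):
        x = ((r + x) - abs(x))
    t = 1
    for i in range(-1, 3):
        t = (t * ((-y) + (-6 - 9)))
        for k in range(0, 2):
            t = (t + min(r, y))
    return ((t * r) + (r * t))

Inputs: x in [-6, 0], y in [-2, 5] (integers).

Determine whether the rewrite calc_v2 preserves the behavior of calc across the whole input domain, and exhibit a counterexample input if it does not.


On input x=-6, y=-2, calc returns -799652 while calc_v2 returns 1028188.
verdict: not equivalent; witness: x=-6, y=-2


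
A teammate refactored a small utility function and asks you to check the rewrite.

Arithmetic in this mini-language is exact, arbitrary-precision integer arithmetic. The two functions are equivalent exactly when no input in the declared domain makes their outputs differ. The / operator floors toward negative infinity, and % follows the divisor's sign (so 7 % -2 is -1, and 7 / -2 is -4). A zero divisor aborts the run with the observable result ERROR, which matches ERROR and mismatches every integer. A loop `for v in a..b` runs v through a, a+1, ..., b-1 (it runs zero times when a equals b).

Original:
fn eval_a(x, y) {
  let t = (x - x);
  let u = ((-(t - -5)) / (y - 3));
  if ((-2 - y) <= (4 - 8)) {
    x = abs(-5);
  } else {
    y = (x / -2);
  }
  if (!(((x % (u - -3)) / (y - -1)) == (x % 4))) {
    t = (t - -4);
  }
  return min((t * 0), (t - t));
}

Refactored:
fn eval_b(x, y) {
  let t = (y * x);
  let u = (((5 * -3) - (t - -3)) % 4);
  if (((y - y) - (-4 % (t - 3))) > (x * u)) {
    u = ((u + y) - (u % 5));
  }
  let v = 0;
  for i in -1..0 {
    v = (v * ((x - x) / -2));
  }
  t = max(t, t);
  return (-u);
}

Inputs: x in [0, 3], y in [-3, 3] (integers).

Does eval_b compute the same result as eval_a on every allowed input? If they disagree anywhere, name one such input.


Not equivalent: x=0, y=-3 separates them (0 vs 3).
eval_a: t = 0; u = 0; ((-2 - y) <= (4 - 8)) -> false; y = 0; (!(((x % (u - -3)) / (y - -1)) == (x % 4))) -> false; return 0
eval_b: t = 0; u = 2; (((y - y) - (-4 % (t - 3))) > (x * u)) -> true; u = -3; v = 0; [i=-1]; v = 0; t = 0; return 3
verdict: not equivalent; witness: x=0, y=-3


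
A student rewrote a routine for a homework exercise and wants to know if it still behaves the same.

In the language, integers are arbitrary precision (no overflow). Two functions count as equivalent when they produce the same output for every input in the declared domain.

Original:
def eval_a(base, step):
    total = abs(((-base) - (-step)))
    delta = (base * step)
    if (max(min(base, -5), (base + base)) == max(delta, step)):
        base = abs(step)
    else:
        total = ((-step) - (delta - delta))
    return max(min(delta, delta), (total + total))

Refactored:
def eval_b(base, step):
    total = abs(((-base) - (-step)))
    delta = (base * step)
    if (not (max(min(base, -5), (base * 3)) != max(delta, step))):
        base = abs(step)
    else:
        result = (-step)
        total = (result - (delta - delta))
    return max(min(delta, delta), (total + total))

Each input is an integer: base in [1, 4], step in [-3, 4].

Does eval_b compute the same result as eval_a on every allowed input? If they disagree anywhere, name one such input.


Run the pair on base=1, step=3.
eval_a: total=2, then delta=3, then (max(min(base, -5), (base + base)) == max(delta, step)) is false, then total=-3, then returns 3
eval_b: total=2, then delta=3, then (not (max(min(base, -5), (base * 3)) != max(delta, step))) is true, then base=3, then returns 4
3 vs 4 — the two versions disagree here.
verdict: not equivalent; witness: base=1, step=3


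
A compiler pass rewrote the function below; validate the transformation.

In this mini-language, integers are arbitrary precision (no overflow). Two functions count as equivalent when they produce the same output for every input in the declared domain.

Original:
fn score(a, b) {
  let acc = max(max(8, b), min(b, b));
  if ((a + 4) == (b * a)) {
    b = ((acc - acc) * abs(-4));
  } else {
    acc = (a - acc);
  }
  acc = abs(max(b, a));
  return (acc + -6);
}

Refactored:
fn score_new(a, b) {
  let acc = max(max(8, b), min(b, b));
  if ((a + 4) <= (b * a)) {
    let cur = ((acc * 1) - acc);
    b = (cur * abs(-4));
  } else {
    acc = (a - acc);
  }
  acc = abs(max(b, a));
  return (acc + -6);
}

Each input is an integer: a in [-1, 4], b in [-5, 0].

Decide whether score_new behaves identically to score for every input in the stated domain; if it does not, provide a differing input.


The rewrite breaks on a=-1, b=-5, where the results are -5 and -6.
score: acc=8, then ((a + 4) == (b * a)) is false, then acc=-9, then acc=1, then returns -5
score_new: acc=8, then ((a + 4) <= (b * a)) is true, then cur=0, then b=0, then acc=0, then returns -6
verdict: not equivalent; witness: a=-1, b=-5


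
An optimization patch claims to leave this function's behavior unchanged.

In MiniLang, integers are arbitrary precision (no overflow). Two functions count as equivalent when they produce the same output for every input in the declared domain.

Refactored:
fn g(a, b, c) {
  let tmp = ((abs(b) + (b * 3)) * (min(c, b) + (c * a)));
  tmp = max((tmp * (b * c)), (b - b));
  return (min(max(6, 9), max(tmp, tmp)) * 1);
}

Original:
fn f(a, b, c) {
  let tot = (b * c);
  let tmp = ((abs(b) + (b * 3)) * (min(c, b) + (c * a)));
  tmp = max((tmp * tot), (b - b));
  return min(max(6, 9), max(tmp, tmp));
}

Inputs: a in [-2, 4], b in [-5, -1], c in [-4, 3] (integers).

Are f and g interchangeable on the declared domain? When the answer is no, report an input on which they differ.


Reading the diff, among the changes: arithmetic usage differs; also constant usage differs; also local variable names differ; also statement counts differ.
As a probe, take a=0, b=-3, c=0: f runs tot=0, then tmp=18, then tmp=0, then returns 0; g runs tmp=18, then tmp=0, then returns 0; both end at 0.
Sweeping the whole domain (280 inputs) finds no disagreement.
verdict: equivalent


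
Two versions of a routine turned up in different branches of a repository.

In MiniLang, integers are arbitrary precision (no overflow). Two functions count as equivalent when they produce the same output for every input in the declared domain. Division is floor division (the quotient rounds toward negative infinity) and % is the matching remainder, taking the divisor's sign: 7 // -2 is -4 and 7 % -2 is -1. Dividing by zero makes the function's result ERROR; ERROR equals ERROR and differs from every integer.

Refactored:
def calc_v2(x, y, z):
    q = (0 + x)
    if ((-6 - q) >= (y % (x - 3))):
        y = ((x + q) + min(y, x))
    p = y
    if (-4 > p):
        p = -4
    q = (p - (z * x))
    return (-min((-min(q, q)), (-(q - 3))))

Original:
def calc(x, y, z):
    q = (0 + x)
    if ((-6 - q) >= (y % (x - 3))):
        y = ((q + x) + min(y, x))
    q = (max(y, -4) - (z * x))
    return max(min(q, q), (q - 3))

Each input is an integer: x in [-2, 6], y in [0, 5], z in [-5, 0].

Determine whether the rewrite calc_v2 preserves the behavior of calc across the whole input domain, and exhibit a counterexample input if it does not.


The two are interchangeable: constant usage differs, and branching structure differs, and local variable names differ, and min/max/abs usage differs, and comparison usage differs, and statement counts differ, and every declared input agrees.
Spot check at x=5, y=1, z=0 — calc: q becomes 5; next ((-6 - q) >= (y % (x - 3))) evaluates to false; next q becomes 1; next final value 1. calc_v2: q becomes 5; next ((-6 - q) >= (y % (x - 3))) evaluates to false; next p becomes 1; next (-4 > p) evaluates to false; next q becomes 1; next final value 1. Both give 1.
An exhaustive pass over the 324 declared inputs shows identical outputs.
verdict: equivalent


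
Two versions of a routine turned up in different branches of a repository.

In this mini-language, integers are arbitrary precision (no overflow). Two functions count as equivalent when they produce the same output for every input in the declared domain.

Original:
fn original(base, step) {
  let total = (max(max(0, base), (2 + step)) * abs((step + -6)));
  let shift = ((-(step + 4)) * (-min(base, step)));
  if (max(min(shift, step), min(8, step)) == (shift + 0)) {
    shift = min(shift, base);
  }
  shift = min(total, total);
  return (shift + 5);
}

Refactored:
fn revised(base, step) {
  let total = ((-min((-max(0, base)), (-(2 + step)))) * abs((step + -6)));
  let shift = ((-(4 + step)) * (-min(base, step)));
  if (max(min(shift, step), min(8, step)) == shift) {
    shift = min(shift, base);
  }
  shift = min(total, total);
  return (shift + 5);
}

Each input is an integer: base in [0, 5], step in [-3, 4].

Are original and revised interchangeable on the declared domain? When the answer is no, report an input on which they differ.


The two versions differ — the changes include min/max/abs usage differs, arithmetic usage differs, constant usage differs.
As a probe, take base=2, step=0: original runs total = 12; shift = 0; (max(min(shift, step), min(8, step)) == (shift + 0)) -> true; shift = 0; shift = 12; return 17; revised runs total = 12; shift = 0; (max(min(shift, step), min(8, step)) == shift) -> true; shift = 0; shift = 12; return 17; both end at 17.
Across all 48 domain points the two functions coincide.
verdict: equivalent


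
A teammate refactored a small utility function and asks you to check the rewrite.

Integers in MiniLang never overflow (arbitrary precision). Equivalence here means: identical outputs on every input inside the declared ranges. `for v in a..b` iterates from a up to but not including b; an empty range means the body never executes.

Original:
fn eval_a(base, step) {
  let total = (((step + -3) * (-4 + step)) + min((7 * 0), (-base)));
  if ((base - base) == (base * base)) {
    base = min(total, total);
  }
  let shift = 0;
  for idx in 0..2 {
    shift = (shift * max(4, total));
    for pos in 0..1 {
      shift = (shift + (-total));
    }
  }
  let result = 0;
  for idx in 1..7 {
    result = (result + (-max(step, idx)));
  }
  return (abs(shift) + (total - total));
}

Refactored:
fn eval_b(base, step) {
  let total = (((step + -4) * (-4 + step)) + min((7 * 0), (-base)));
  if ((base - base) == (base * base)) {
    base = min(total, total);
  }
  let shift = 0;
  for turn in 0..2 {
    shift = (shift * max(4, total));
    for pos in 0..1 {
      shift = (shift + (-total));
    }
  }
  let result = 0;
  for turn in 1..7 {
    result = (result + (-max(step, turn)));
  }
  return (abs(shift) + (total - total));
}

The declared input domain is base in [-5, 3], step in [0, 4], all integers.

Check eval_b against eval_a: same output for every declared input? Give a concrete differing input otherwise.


At base=-5, step=0: eval_a gives 156, eval_b gives 272.
verdict: not equivalent; witness: base=-5, step=0


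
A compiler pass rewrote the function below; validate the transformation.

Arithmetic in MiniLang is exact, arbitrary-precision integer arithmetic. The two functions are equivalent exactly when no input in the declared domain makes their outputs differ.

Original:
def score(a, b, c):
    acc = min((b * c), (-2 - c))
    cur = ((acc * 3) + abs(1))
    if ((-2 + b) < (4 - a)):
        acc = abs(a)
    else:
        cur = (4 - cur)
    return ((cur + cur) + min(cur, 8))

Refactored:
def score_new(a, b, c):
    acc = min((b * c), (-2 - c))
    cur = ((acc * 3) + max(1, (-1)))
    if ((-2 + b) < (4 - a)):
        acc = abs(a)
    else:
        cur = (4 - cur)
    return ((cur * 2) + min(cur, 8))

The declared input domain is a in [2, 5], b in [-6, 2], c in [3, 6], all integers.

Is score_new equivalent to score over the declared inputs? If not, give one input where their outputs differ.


Reading the diff, among the changes: min/max/abs usage differs, arithmetic usage differs, constant usage differs.
As a probe, take a=3, b=-3, c=3: score runs acc becomes -9; next cur becomes -26; next ((-2 + b) < (4 - a)) evaluates to true; next acc becomes 3; next final value -78; score_new runs acc becomes -9; next cur becomes -26; next ((-2 + b) < (4 - a)) evaluates to true; next acc becomes 3; next final value -78; both end at -78.
Sweeping the whole domain (144 inputs) finds no disagreement.
verdict: equivalent


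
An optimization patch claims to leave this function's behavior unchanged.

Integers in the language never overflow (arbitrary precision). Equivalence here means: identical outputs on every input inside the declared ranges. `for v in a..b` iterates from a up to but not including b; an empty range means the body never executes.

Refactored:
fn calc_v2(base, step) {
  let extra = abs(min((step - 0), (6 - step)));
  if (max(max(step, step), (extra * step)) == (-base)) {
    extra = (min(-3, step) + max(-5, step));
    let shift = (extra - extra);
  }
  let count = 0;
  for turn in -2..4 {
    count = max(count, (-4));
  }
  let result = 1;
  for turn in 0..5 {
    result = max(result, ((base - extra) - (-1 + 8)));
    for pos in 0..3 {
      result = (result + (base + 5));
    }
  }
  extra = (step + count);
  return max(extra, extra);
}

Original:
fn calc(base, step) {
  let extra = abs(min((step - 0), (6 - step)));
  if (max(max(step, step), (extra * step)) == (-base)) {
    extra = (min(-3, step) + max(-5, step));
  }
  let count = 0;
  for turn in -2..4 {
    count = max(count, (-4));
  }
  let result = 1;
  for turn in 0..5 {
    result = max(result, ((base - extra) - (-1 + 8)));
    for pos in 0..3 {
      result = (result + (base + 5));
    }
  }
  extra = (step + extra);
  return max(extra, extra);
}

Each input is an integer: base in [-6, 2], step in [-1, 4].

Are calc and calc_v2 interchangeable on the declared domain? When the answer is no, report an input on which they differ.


Evaluate both at base=-6, step=-1.
calc: extra := 1 | (max(max(step, step), (extra * step)) == (-base)): false | count := 0 | iter turn=-2: | count := 0 | iter turn=-1: | count := 0 | iter turn=0: | count := 0 | iter turn=1: | count := 0 | iter turn=2: | count := 0 | iter turn=3: | count := 0 | result := 1 | iter turn=0: | result := 1 | iter pos=0: | result := 0 | iter pos=1: | result := -1 | iter pos=2: | result := -2 | iter turn=1: | result := -2 | iter pos=0: | result := -3 | iter pos=1: | result := -4 | iter pos=2: | result := -5 | iter turn=2: | result := -5 | iter pos=0: | result := -6 | iter pos=1: | result := -7 | iter pos=2: | result := -8 | iter turn=3: | result := -8 | iter pos=0: | result := -9 | iter pos=1: | result := -10 | iter pos=2: | result := -11 | iter turn=4: | result := -11 | iter pos=0: | result := -12 | iter pos=1: | result := -13 | iter pos=2: | result := -14 | extra := 0 | result 0
calc_v2: extra := 1 | (max(max(step, step), (extra * step)) == (-base)): false | count := 0 | iter turn=-2: | count := 0 | iter turn=-1: | count := 0 | iter turn=0: | count := 0 | iter turn=1: | count := 0 | iter turn=2: | count := 0 | iter turn=3: | count := 0 | result := 1 | iter turn=0: | result := 1 | iter pos=0: | result := 0 | iter pos=1: | result := -1 | iter pos=2: | result := -2 | iter turn=1: | result := -2 | iter pos=0: | result := -3 | iter pos=1: | result := -4 | iter pos=2: | result := -5 | iter turn=2: | result := -5 | iter pos=0: | result := -6 | iter pos=1: | result := -7 | iter pos=2: | result := -8 | iter turn=3: | result := -8 | iter pos=0: | result := -9 | iter pos=1: | result := -10 | iter pos=2: | result := -11 | iter turn=4: | result := -11 | iter pos=0: | result := -12 | iter pos=1: | result := -13 | iter pos=2: | result := -14 | extra := -1 | result -1
0 against -1: the behavior changed.
verdict: not equivalent; witness: base=-6, step=-1


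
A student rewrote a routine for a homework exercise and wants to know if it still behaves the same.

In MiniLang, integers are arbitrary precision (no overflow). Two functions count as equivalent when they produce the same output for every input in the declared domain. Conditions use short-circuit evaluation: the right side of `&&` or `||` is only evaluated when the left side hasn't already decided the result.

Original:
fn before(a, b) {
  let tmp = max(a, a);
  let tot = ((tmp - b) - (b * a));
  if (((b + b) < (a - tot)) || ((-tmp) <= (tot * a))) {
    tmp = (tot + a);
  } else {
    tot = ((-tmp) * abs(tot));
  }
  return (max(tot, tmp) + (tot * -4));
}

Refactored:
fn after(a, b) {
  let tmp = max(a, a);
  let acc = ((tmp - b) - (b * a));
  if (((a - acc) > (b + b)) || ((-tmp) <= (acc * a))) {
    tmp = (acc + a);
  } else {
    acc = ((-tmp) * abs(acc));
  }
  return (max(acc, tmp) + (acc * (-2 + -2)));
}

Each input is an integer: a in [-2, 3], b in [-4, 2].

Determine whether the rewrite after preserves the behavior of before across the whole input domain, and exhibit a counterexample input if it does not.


The two are interchangeable: constant usage differs; arithmetic usage differs; local variable names differ; comparison usage differs, and every declared input agrees.
Spot check at a=-2, b=-4 — before: tmp becomes -2; next tot becomes -6; next (((b + b) < (a - tot)) || ((-tmp) <= (tot * a))) evaluates to true; next tmp becomes -8; next final value 18. after: tmp becomes -2; next acc becomes -6; next (((a - acc) > (b + b)) || ((-tmp) <= (acc * a))) evaluates to true; next tmp becomes -8; next final value 18. Both give 18.
Sweeping the whole domain (42 inputs) finds no disagreement.
verdict: equivalent


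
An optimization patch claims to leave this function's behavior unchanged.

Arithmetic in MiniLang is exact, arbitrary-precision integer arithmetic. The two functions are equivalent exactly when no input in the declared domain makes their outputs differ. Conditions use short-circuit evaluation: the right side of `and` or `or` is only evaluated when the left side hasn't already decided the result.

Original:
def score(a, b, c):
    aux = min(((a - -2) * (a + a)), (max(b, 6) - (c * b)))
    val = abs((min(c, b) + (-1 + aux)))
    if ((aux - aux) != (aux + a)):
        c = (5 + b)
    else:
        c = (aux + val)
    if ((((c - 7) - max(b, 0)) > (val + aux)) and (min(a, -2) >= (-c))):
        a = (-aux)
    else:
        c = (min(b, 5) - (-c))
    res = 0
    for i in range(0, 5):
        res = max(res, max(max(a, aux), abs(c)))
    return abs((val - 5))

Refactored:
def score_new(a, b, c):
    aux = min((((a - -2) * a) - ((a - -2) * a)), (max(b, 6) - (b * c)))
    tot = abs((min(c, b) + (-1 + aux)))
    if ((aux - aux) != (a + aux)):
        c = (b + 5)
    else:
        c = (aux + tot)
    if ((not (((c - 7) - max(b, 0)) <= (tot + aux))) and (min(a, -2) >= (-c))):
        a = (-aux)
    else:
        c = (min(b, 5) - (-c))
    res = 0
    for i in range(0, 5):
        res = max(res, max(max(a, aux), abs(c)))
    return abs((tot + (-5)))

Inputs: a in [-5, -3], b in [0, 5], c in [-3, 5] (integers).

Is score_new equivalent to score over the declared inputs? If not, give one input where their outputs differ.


Try a=-5, b=0, c=-3.
score: aux becomes 6; next val becomes 2; next ((aux - aux) != (aux + a)) evaluates to true; next c becomes 5; next ((((c - 7) - max(b, 0)) > (val + aux)) and (min(a, -2) >= (-c))) evaluates to false; next c becomes 5; next res becomes 0; next at i=0:; next res becomes 6; next at i=1:; next res becomes 6; next at i=2:; next res becomes 6; next at i=3:; next res becomes 6; next at i=4:; next res becomes 6; next final value 3
score_new: aux becomes 0; next tot becomes 4; next ((aux - aux) != (a + aux)) evaluates to true; next c becomes 5; next ((not (((c - 7) - max(b, 0)) <= (tot + aux))) and (min(a, -2) >= (-c))) evaluates to false; next c becomes 5; next res becomes 0; next at i=0:; next res becomes 5; next at i=1:; next res becomes 5; next at i=2:; next res becomes 5; next at i=3:; next res becomes 5; next at i=4:; next res becomes 5; next final value 1
3 and 1 differ, so these are not the same function on this domain.
verdict: not equivalent; witness: a=-5, b=0, c=-3


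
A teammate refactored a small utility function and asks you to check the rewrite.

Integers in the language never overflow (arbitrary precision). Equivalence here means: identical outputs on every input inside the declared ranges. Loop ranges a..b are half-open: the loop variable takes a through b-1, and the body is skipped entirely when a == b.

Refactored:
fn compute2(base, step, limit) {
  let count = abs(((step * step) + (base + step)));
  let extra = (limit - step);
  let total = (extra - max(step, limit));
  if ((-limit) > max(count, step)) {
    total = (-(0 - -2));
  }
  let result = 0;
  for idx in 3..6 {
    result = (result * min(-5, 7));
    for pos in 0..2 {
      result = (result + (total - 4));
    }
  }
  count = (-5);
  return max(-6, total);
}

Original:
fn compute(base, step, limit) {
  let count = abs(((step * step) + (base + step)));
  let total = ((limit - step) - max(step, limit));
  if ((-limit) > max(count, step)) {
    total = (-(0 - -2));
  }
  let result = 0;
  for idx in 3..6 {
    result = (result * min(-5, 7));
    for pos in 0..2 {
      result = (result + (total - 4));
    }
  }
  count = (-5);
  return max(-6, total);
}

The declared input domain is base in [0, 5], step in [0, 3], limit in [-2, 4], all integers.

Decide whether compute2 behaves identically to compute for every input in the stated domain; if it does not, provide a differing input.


This is a faithful refactor — local variable names differ; also statement counts differ, but the computed results match everywhere.
Spot check at base=5, step=3, limit=1 — compute: count=17, then total=-5, then ((-limit) > max(count, step)) is false, then result=0, then (idx=3), then result=0, then (pos=0), then result=-9, then (pos=1), then result=-18, then (idx=4), then result=90, then (pos=0), then result=81, then (pos=1), then result=72, then (idx=5), then result=-360, then (pos=0), then result=-369, then (pos=1), then result=-378, then count=-5, then returns -5. compute2: count=17, then extra=-2, then total=-5, then ((-limit) > max(count, step)) is false, then result=0, then (idx=3), then result=0, then (pos=0), then result=-9, then (pos=1), then result=-18, then (idx=4), then result=90, then (pos=0), then result=81, then (pos=1), then result=72, then (idx=5), then result=-360, then (pos=0), then result=-369, then (pos=1), then result=-378, then count=-5, then returns -5. Both give -5.
Sweeping the whole domain (168 inputs) finds no disagreement.
verdict: equivalent


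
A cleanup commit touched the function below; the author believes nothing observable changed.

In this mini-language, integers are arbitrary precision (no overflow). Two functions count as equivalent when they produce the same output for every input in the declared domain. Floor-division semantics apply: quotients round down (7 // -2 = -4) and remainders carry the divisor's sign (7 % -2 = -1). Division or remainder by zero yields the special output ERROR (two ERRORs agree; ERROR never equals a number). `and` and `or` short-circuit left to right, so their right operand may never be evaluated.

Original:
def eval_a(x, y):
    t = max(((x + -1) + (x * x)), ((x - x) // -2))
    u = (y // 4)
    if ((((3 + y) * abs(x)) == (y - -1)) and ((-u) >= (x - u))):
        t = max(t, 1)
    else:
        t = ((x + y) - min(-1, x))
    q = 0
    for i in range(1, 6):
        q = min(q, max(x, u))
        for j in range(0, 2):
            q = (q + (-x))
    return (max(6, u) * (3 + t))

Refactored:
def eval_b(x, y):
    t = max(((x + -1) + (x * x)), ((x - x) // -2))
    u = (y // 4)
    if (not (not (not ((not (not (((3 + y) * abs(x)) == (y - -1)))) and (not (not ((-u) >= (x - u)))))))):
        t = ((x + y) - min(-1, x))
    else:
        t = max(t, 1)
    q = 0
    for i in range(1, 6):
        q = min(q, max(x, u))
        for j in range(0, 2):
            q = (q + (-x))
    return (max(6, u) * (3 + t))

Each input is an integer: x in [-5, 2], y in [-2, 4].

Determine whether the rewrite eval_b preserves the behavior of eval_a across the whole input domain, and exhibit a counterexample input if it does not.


Equivalent — the differences include boolean connective usage differs, yet no declared input distinguishes the two.
As a probe, take x=0, y=1: eval_a runs t := 0 | u := 0 | ((((3 + y) * abs(x)) == (y - -1)) and ((-u) >= (x - u))): false | t := 2 | q := 0 | iter i=1: | q := 0 | iter j=0: | q := 0 | iter j=1: | q := 0 | iter i=2: | q := 0 | iter j=0: | q := 0 | iter j=1: | q := 0 | iter i=3: | q := 0 | iter j=0: | q := 0 | iter j=1: | q := 0 | iter i=4: | q := 0 | iter j=0: | q := 0 | iter j=1: | q := 0 | iter i=5: | q := 0 | iter j=0: | q := 0 | iter j=1: | q := 0 | result 30; eval_b runs t := 0 | u := 0 | (not (not (not ((not (not (((3 + y) * abs(x)) == (y - -1)))) and (not (not ((-u) >= (x - u)))))))): true | t := 2 | q := 0 | iter i=1: | q := 0 | iter j=0: | q := 0 | iter j=1: | q := 0 | iter i=2: | q := 0 | iter j=0: | q := 0 | iter j=1: | q := 0 | iter i=3: | q := 0 | iter j=0: | q := 0 | iter j=1: | q := 0 | iter i=4: | q := 0 | iter j=0: | q := 0 | iter j=1: | q := 0 | iter i=5: | q := 0 | iter j=0: | q := 0 | iter j=1: | q := 0 | result 30; both end at 30.
Sweeping the whole domain (56 inputs) finds no disagreement.
verdict: equivalent
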